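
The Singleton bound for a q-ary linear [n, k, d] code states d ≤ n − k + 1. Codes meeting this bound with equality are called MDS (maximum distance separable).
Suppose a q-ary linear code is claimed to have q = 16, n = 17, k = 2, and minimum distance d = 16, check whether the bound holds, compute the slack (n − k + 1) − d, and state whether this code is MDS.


Singleton RHS = n − k + 1 = 16, slack = 0, bound satisfied, MDS.

Singleton bound: d ≤ n − k + 1.
Here n = 17, k = 2, so n − k + 1 = 16.
Given d = 16, check d ≤ 16: YES.
Slack = (n − k + 1) − d = 0.
The code is MDS (slack = 0).
Description: the claimed parameters are [17, 2, 16]_16; such a code would be MDS (meets Singleton bound).


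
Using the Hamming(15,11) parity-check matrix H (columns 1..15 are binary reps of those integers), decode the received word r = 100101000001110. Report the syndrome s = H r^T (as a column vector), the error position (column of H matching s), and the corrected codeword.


s = (1, 1, 0, 0)^T, error position = 12, corrected codeword c = 100101000000110

Compute s = H r^T mod 2 one row at a time:
  s_1 = 0 + 0 + 0 + 0 + 1 + 1 + 1 + 0 = 3 ≡ 1 (mod 2).
  s_2 = 1 + 0 + 1 + 0 + 1 + 1 + 1 + 0 = 5 ≡ 1 (mod 2).
  s_3 = 0 + 0 + 1 + 0 + 0 + 0 + 1 + 0 = 2 ≡ 0 (mod 2).
  s_4 = 1 + 0 + 0 + 0 + 0 + 0 + 1 + 0 = 2 ≡ 0 (mod 2).
s = (1, 1, 0, 0)^T — this equals column 12 of H (binary 1100), so error is at position 12.
Correct: flip bit 12 of r = 100101000001110 to get c = 100101000000110.


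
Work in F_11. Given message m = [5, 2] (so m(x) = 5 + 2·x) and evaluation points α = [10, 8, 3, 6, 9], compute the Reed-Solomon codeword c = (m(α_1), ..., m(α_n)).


c = [3, 10, 0, 6, 1]

Message polynomial: m(x) = 5 + 2·x (mod 11).
For each evaluation point α_i, compute m(α_i) mod 11:
  α_1 = 10: Horner steps 2 → 3, so m(10) = 3.
  α_2 = 8: Horner steps 2 → 10, so m(8) = 10.
  α_3 = 3: Horner steps 2 → 0, so m(3) = 0.
  α_4 = 6: Horner steps 2 → 6, so m(6) = 6.
  α_5 = 9: Horner steps 2 → 1, so m(9) = 1.
Codeword c = [3, 10, 0, 6, 1] ∈ F_11^5.


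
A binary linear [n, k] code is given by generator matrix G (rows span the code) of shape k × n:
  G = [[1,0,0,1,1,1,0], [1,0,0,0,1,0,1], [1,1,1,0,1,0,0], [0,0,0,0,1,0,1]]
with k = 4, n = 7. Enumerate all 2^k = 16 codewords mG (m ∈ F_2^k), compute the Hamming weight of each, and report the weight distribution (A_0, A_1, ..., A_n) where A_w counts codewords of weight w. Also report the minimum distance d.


Weight distribution: A_0 = 1, A_1 = 1, A_2 = 1, A_3 = 5, A_4 = 5, A_5 = 1, A_6 = 1, A_7 = 1. Minimum distance d = 1.

Enumerate all 2^4 = 16 messages m ∈ F_2^4.
For each, compute codeword c = mG in F_2^7, then tally its weight.
  m = 0000 → c = 0000000, weight = 0.
  m = 1000 → c = 1001110, weight = 4.
  m = 0100 → c = 1000101, weight = 3.
  m = 1100 → c = 0001011, weight = 3.
  m = 0010 → c = 1110100, weight = 4.
  m = 1010 → c = 0111010, weight = 4.
  m = 0110 → c = 0110001, weight = 3.
  m = 1110 → c = 1111111, weight = 7.
  m = 0001 → c = 0000101, weight = 2.
  m = 1001 → c = 1001011, weight = 4.
  m = 0101 → c = 1000000, weight = 1.
  m = 1101 → c = 0001110, weight = 3.
  m = 0011 → c = 1110001, weight = 4.
  m = 1011 → c = 0111111, weight = 6.
  m = 0111 → c = 0110100, weight = 3.
  m = 1111 → c = 1111010, weight = 5.
Tally weights:
  weight 0: 1 codewords.
  weight 1: 1 codewords.
  weight 2: 1 codewords.
  weight 3: 5 codewords.
  weight 4: 5 codewords.
  weight 5: 1 codewords.
  weight 6: 1 codewords.
  weight 7: 1 codewords.
Minimum distance d = smallest w > 0 with A_w > 0 = 1.
Sanity: Σ A_w = 16 = 2^4 = 16 ✓.


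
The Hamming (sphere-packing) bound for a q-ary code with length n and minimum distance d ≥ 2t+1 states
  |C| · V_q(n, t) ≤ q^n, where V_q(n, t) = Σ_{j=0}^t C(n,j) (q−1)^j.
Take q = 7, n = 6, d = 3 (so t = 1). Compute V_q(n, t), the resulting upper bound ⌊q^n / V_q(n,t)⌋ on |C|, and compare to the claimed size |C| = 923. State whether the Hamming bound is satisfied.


V_q(n, t) = 37, q^n = 117649, Hamming bound = 3179, |C| = 923 ≤ bound (satisfied).

Step 1: Compute V_q(n, t) = Σ_{j=0}^1 C(n, j) (q−1)^j.
  j = 0: C(6,0)·(6)^0 = 1·1 = 1.
  j = 1: C(6,1)·(6)^1 = 6·6 = 36.
  V_q(n, t) = 1 + 36 = 37.
Step 2: q^n = 7^6 = 117649.
Step 3: Hamming bound ⌊q^n / V_q(n,t)⌋ = ⌊117649/37⌋ = 3179.
Step 4: Compare |C| = 923 to 3179: satisfied.
The claimed |C| lies below the Hamming bound.


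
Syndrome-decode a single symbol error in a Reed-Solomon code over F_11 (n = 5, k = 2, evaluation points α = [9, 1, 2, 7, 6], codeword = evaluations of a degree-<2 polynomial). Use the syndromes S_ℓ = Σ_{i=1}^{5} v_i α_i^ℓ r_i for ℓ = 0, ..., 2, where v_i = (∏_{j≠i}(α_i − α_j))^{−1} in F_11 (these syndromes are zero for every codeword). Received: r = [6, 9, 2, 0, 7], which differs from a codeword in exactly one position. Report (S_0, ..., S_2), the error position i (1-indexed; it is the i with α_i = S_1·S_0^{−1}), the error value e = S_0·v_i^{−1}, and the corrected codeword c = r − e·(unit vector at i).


S = (7, 8, 6), error at position 1, error magnitude e = 9, c = [8, 9, 2, 0, 7].

Step 1: column multipliers v_i = (∏_{j≠i}(α_i − α_j))^{−1} mod 11.
  i = 1 (α = 9): (9−1)(9−2)(9−7)(9−6) = 8·7·2·3 = 336 ≡ 6, so v_1 = 6^{−1} = 2 (mod 11).
  i = 2 (α = 1): (1−9)(1−2)(1−7)(1−6) = (−8)·(−1)·(−6)·(−5) = 240 ≡ 9, so v_2 = 9^{−1} = 5 (mod 11).
  i = 3 (α = 2): (2−9)(2−1)(2−7)(2−6) = (−7)·1·(−5)·(−4) = −140 ≡ 3, so v_3 = 3^{−1} = 4 (mod 11).
  i = 4 (α = 7): (7−9)(7−1)(7−2)(7−6) = (−2)·6·5·1 = −60 ≡ 6, so v_4 = 6^{−1} = 2 (mod 11).
  i = 5 (α = 6): (6−9)(6−1)(6−2)(6−7) = (−3)·5·4·(−1) = 60 ≡ 5, so v_5 = 5^{−1} = 9 (mod 11).
  v = [2, 5, 4, 2, 9].
Step 2: syndromes of r = [6, 9, 2, 0, 7] (all sums mod 11).
  S_0 = Σ v_i r_i = 2·6 + 5·9 + 4·2 + 2·0 + 9·7 = 128 ≡ 7.
  S_1 = Σ v_i α_i r_i = 2·9·6 + 5·1·9 + 4·2·2 + 2·7·0 + 9·6·7 = 547 ≡ 8.
  α_i^2 mod 11 = [4, 1, 4, 5, 3].
  S_2 = Σ v_i α_i^2 r_i = 2·4·6 + 5·1·9 + 4·4·2 + 2·5·0 + 9·3·7 = 314 ≡ 6.
  S = (7, 8, 6) ≠ 0, so r is not a codeword (an error is present).
Step 3: locate the error. For a single error e at position i, S_ℓ = v_i·e·α_i^ℓ, so α_err = S_1/S_0.
  S_0^{−1} = 7^{−1} = 8 (mod 11), so α_err = 8·8 = 64 ≡ 9 = α_1. Error position i = 1.
  Consistency check: S_2/S_1 = 6·7 = 42 ≡ 9 = α_err ✓ (single-error assumption holds).
Step 4: error magnitude e = S_0/v_1 = S_0·∏_{j≠1}(α_1 − α_j) = 7·6 = 42 ≡ 9 (mod 11).
Step 5: correct position 1: c_1 = r_1 − e = 6 − 9 ≡ 8 (mod 11). Hence c = [8, 9, 2, 0, 7].
  Check: interpolating c through the α_i gives m(x) = 5 + 4·x (degree < 2) with m(α_i) = c_i for every i, so c is indeed a codeword.


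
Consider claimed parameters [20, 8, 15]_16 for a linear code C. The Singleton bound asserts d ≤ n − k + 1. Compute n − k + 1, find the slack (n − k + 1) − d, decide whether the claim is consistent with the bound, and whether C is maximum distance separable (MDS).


Singleton RHS = n − k + 1 = 13, slack = -2, bound violated (no such code; not MDS).

Singleton bound: d ≤ n − k + 1.
Here n = 20, k = 8, so n − k + 1 = 13.
Given d = 15, check d ≤ 13: NO.
Slack = (n − k + 1) − d = -2.
The slack is negative: d = 15 exceeds n − k + 1 = 13 by 2, so the Singleton bound is violated and no linear [20, 8, 15]_16 code can exist. In particular it is not MDS (MDS requires d = n − k + 1 exactly).
Description: the claimed parameters are [20, 8, 15]_16; such a code would be impossible (violates the Singleton bound).


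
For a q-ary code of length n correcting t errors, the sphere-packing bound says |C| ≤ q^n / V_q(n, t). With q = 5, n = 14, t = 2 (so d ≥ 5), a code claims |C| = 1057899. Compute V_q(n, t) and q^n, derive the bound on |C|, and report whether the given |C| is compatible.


V_q(n, t) = 1513, q^n = 6103515625, Hamming bound = 4034048, |C| = 1057899 ≤ bound (satisfied).

Step 1: Compute V_q(n, t) = Σ_{j=0}^2 C(n, j) (q−1)^j.
  j = 0: C(14,0)·(4)^0 = 1·1 = 1.
  j = 1: C(14,1)·(4)^1 = 14·4 = 56.
  j = 2: C(14,2)·(4)^2 = 91·16 = 1456.
  V_q(n, t) = 1 + 56 + 1456 = 1513.
Step 2: q^n = 5^14 = 6103515625.
Step 3: Hamming bound ⌊q^n / V_q(n,t)⌋ = ⌊6103515625/1513⌋ = 4034048.
Step 4: Compare |C| = 1057899 to 4034048: satisfied.
The claimed |C| lies below the Hamming bound.


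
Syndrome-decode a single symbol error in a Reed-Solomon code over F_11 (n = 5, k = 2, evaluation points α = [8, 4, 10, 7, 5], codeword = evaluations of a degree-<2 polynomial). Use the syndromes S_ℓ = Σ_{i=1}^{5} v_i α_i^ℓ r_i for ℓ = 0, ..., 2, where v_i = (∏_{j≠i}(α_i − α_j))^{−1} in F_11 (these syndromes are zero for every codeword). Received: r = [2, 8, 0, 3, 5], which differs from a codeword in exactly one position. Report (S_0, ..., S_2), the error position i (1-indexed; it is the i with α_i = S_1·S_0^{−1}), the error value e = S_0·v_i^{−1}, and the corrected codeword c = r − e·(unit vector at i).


S = (4, 5, 9), error at position 2, error magnitude e = 2, c = [2, 6, 0, 3, 5].

Step 1: column multipliers v_i = (∏_{j≠i}(α_i − α_j))^{−1} mod 11.
  i = 1 (α = 8): (8−4)(8−10)(8−7)(8−5) = 4·(−2)·1·3 = −24 ≡ 9, so v_1 = 9^{−1} = 5 (mod 11).
  i = 2 (α = 4): (4−8)(4−10)(4−7)(4−5) = (−4)·(−6)·(−3)·(−1) = 72 ≡ 6, so v_2 = 6^{−1} = 2 (mod 11).
  i = 3 (α = 10): (10−8)(10−4)(10−7)(10−5) = 2·6·3·5 = 180 ≡ 4, so v_3 = 4^{−1} = 3 (mod 11).
  i = 4 (α = 7): (7−8)(7−4)(7−10)(7−5) = (−1)·3·(−3)·2 = 18 ≡ 7, so v_4 = 7^{−1} = 8 (mod 11).
  i = 5 (α = 5): (5−8)(5−4)(5−10)(5−7) = (−3)·1·(−5)·(−2) = −30 ≡ 3, so v_5 = 3^{−1} = 4 (mod 11).
  v = [5, 2, 3, 8, 4].
Step 2: syndromes of r = [2, 8, 0, 3, 5] (all sums mod 11).
  S_0 = Σ v_i r_i = 5·2 + 2·8 + 3·0 + 8·3 + 4·5 = 70 ≡ 4.
  S_1 = Σ v_i α_i r_i = 5·8·2 + 2·4·8 + 3·10·0 + 8·7·3 + 4·5·5 = 412 ≡ 5.
  α_i^2 mod 11 = [9, 5, 1, 5, 3].
  S_2 = Σ v_i α_i^2 r_i = 5·9·2 + 2·5·8 + 3·1·0 + 8·5·3 + 4·3·5 = 350 ≡ 9.
  S = (4, 5, 9) ≠ 0, so r is not a codeword (an error is present).
Step 3: locate the error. For a single error e at position i, S_ℓ = v_i·e·α_i^ℓ, so α_err = S_1/S_0.
  S_0^{−1} = 4^{−1} = 3 (mod 11), so α_err = 5·3 = 15 ≡ 4 = α_2. Error position i = 2.
  Consistency check: S_2/S_1 = 9·9 = 81 ≡ 4 = α_err ✓ (single-error assumption holds).
Step 4: error magnitude e = S_0/v_2 = S_0·∏_{j≠2}(α_2 − α_j) = 4·6 = 24 ≡ 2 (mod 11).
Step 5: correct position 2: c_2 = r_2 − e = 8 − 2 ≡ 6 (mod 11). Hence c = [2, 6, 0, 3, 5].
  Check: interpolating c through the α_i gives m(x) = 10 + 10·x (degree < 2) with m(α_i) = c_i for every i, so c is indeed a codeword.


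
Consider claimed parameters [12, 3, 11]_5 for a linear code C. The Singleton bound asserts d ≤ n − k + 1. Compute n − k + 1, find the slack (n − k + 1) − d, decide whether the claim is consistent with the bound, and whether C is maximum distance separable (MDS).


Singleton RHS = n − k + 1 = 10, slack = -1, bound violated (no such code; not MDS).

Singleton bound: d ≤ n − k + 1.
Here n = 12, k = 3, so n − k + 1 = 10.
Given d = 11, check d ≤ 10: NO.
Slack = (n − k + 1) − d = -1.
The slack is negative: d = 11 exceeds n − k + 1 = 10 by 1, so the Singleton bound is violated and no linear [12, 3, 11]_5 code can exist. In particular it is not MDS (MDS requires d = n − k + 1 exactly).
Description: the claimed parameters are [12, 3, 11]_5; such a code would be impossible (violates the Singleton bound).


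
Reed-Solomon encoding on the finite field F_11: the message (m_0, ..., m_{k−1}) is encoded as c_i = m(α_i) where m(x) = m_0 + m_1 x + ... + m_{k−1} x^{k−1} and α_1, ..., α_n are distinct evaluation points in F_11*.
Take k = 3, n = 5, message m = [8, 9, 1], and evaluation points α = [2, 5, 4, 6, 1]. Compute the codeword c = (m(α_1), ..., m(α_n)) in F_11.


c = [8, 1, 5, 10, 7]

Message polynomial: m(x) = 8 + 9·x + 1·x^2 (mod 11).
For each evaluation point α_i, compute m(α_i) mod 11:
  α_1 = 2: Horner steps 1 → 0 → 8, so m(2) = 8.
  α_2 = 5: Horner steps 1 → 3 → 1, so m(5) = 1.
  α_3 = 4: Horner steps 1 → 2 → 5, so m(4) = 5.
  α_4 = 6: Horner steps 1 → 4 → 10, so m(6) = 10.
  α_5 = 1: Horner steps 1 → 10 → 7, so m(1) = 7.
Codeword c = [8, 1, 5, 10, 7] ∈ F_11^5.


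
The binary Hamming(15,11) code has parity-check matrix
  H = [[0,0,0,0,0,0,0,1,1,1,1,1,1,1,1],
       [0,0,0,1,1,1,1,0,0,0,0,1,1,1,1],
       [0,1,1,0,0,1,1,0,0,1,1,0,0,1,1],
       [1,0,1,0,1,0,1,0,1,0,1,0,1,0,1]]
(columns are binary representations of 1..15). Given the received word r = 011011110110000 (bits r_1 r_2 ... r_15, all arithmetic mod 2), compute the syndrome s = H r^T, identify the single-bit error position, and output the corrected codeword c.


s = (1, 1, 0, 0)^T, error position = 12, corrected codeword c = 011011110111000

Compute s = H r^T mod 2 one row at a time:
  s_1 = 1 + 0 + 1 + 1 + 0 + 0 + 0 + 0 = 3 ≡ 1 (mod 2).
  s_2 = 0 + 1 + 1 + 1 + 0 + 0 + 0 + 0 = 3 ≡ 1 (mod 2).
  s_3 = 1 + 1 + 1 + 1 + 1 + 1 + 0 + 0 = 6 ≡ 0 (mod 2).
  s_4 = 0 + 1 + 1 + 1 + 0 + 1 + 0 + 0 = 4 ≡ 0 (mod 2).
s = (1, 1, 0, 0)^T — this equals column 12 of H (binary 1100), so error is at position 12.
Correct: flip bit 12 of r = 011011110110000 to get c = 011011110111000.


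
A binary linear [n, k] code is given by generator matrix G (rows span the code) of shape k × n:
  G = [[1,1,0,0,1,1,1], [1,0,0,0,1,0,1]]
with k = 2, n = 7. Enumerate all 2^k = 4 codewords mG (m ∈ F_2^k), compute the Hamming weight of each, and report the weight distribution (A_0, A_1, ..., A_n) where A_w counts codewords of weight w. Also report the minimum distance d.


Weight distribution: A_0 = 1, A_2 = 1, A_3 = 1, A_5 = 1. Minimum distance d = 2.

Enumerate all 2^2 = 4 messages m ∈ F_2^2.
For each, compute codeword c = mG in F_2^7, then tally its weight.
  m = 00 → c = 0000000, weight = 0.
  m = 10 → c = 1100111, weight = 5.
  m = 01 → c = 1000101, weight = 3.
  m = 11 → c = 0100010, weight = 2.
Tally weights:
  weight 0: 1 codewords.
  weight 2: 1 codewords.
  weight 3: 1 codewords.
  weight 5: 1 codewords.
Minimum distance d = smallest w > 0 with A_w > 0 = 2.
Sanity: Σ A_w = 4 = 2^2 = 4 ✓.


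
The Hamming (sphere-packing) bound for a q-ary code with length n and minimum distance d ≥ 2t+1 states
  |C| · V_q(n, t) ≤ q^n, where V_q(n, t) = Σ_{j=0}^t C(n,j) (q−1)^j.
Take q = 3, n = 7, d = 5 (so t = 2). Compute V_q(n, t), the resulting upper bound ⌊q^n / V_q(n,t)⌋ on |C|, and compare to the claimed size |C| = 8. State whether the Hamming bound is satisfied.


V_q(n, t) = 99, q^n = 2187, Hamming bound = 22, |C| = 8 ≤ bound (satisfied).

Step 1: Compute V_q(n, t) = Σ_{j=0}^2 C(n, j) (q−1)^j.
  j = 0: C(7,0)·(2)^0 = 1·1 = 1.
  j = 1: C(7,1)·(2)^1 = 7·2 = 14.
  j = 2: C(7,2)·(2)^2 = 21·4 = 84.
  V_q(n, t) = 1 + 14 + 84 = 99.
Step 2: q^n = 3^7 = 2187.
Step 3: Hamming bound ⌊q^n / V_q(n,t)⌋ = ⌊2187/99⌋ = 22.
Step 4: Compare |C| = 8 to 22: satisfied.
The claimed |C| lies below the Hamming bound.


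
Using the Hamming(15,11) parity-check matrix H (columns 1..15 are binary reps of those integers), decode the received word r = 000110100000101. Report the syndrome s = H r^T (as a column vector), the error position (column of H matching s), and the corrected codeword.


s = (0, 1, 0, 0)^T, error position = 4, corrected codeword c = 000010100000101

Compute s = H r^T mod 2 one row at a time:
  s_1 = 0 + 0 + 0 + 0 + 0 + 1 + 0 + 1 = 2 ≡ 0 (mod 2).
  s_2 = 1 + 1 + 0 + 1 + 0 + 1 + 0 + 1 = 5 ≡ 1 (mod 2).
  s_3 = 0 + 0 + 0 + 1 + 0 + 0 + 0 + 1 = 2 ≡ 0 (mod 2).
  s_4 = 0 + 0 + 1 + 1 + 0 + 0 + 1 + 1 = 4 ≡ 0 (mod 2).
s = (0, 1, 0, 0)^T — this equals column 4 of H (binary 0100), so error is at position 4.
Correct: flip bit 4 of r = 000110100000101 to get c = 000010100000101.


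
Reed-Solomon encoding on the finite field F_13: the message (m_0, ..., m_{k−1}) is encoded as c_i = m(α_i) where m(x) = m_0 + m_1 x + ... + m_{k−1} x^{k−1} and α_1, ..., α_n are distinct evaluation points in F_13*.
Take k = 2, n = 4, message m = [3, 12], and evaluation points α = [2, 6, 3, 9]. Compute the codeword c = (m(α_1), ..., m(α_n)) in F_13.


c = [1, 10, 0, 7]

Message polynomial: m(x) = 3 + 12·x (mod 13).
For each evaluation point α_i, compute m(α_i) mod 13:
  α_1 = 2: Horner steps 12 → 1, so m(2) = 1.
  α_2 = 6: Horner steps 12 → 10, so m(6) = 10.
  α_3 = 3: Horner steps 12 → 0, so m(3) = 0.
  α_4 = 9: Horner steps 12 → 7, so m(9) = 7.
Codeword c = [1, 10, 0, 7] ∈ F_13^4.


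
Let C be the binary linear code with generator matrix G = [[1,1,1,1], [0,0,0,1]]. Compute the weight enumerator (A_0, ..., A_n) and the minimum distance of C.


Weight distribution: A_0 = 1, A_1 = 1, A_3 = 1, A_4 = 1. Minimum distance d = 1.

Enumerate all 2^2 = 4 messages m ∈ F_2^2.
For each, compute codeword c = mG in F_2^4, then tally its weight.
  m = 00 → c = 0000, weight = 0.
  m = 10 → c = 1111, weight = 4.
  m = 01 → c = 0001, weight = 1.
  m = 11 → c = 1110, weight = 3.
Tally weights:
  weight 0: 1 codewords.
  weight 1: 1 codewords.
  weight 3: 1 codewords.
  weight 4: 1 codewords.
Minimum distance d = smallest w > 0 with A_w > 0 = 1.
Sanity: Σ A_w = 4 = 2^2 = 4 ✓.


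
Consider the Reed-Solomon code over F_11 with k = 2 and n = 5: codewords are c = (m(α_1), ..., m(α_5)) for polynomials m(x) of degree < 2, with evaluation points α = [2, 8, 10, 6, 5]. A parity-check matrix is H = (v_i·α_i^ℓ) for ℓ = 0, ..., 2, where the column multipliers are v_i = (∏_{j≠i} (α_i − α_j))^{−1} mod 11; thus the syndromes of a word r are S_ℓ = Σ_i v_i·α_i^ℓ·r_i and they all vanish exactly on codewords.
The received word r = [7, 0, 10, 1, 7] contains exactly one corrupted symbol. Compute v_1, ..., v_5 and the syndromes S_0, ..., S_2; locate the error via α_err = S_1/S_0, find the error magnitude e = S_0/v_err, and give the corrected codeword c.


S = (1, 2, 4), error at position 1, error magnitude e = 4, c = [3, 0, 10, 1, 7].

Step 1: column multipliers v_i = (∏_{j≠i}(α_i − α_j))^{−1} mod 11.
  i = 1 (α = 2): (2−8)(2−10)(2−6)(2−5) = (−6)·(−8)·(−4)·(−3) = 576 ≡ 4, so v_1 = 4^{−1} = 3 (mod 11).
  i = 2 (α = 8): (8−2)(8−10)(8−6)(8−5) = 6·(−2)·2·3 = −72 ≡ 5, so v_2 = 5^{−1} = 9 (mod 11).
  i = 3 (α = 10): (10−2)(10−8)(10−6)(10−5) = 8·2·4·5 = 320 ≡ 1, so v_3 = 1^{−1} = 1 (mod 11).
  i = 4 (α = 6): (6−2)(6−8)(6−10)(6−5) = 4·(−2)·(−4)·1 = 32 ≡ 10, so v_4 = 10^{−1} = 10 (mod 11).
  i = 5 (α = 5): (5−2)(5−8)(5−10)(5−6) = 3·(−3)·(−5)·(−1) = −45 ≡ 10, so v_5 = 10^{−1} = 10 (mod 11).
  v = [3, 9, 1, 10, 10].
Step 2: syndromes of r = [7, 0, 10, 1, 7] (all sums mod 11).
  S_0 = Σ v_i r_i = 3·7 + 9·0 + 1·10 + 10·1 + 10·7 = 111 ≡ 1.
  S_1 = Σ v_i α_i r_i = 3·2·7 + 9·8·0 + 1·10·10 + 10·6·1 + 10·5·7 = 552 ≡ 2.
  α_i^2 mod 11 = [4, 9, 1, 3, 3].
  S_2 = Σ v_i α_i^2 r_i = 3·4·7 + 9·9·0 + 1·1·10 + 10·3·1 + 10·3·7 = 334 ≡ 4.
  S = (1, 2, 4) ≠ 0, so r is not a codeword (an error is present).
Step 3: locate the error. For a single error e at position i, S_ℓ = v_i·e·α_i^ℓ, so α_err = S_1/S_0.
  S_0^{−1} = 1^{−1} = 1 (mod 11), so α_err = 2·1 = 2 ≡ 2 = α_1. Error position i = 1.
  Consistency check: S_2/S_1 = 4·6 = 24 ≡ 2 = α_err ✓ (single-error assumption holds).
Step 4: error magnitude e = S_0/v_1 = S_0·∏_{j≠1}(α_1 − α_j) = 1·4 = 4 ≡ 4 (mod 11).
Step 5: correct position 1: c_1 = r_1 − e = 7 − 4 ≡ 3 (mod 11). Hence c = [3, 0, 10, 1, 7].
  Check: interpolating c through the α_i gives m(x) = 4 + 5·x (degree < 2) with m(α_i) = c_i for every i, so c is indeed a codeword.


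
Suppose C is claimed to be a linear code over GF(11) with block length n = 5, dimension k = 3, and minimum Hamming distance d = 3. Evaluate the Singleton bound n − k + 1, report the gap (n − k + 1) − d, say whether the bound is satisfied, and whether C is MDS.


Singleton RHS = n − k + 1 = 3, slack = 0, bound satisfied, MDS.

Singleton bound: d ≤ n − k + 1.
Here n = 5, k = 3, so n − k + 1 = 3.
Given d = 3, check d ≤ 3: YES.
Slack = (n − k + 1) − d = 0.
The code is MDS (slack = 0).
Description: the claimed parameters are [5, 3, 3]_11; such a code would be MDS (meets Singleton bound).


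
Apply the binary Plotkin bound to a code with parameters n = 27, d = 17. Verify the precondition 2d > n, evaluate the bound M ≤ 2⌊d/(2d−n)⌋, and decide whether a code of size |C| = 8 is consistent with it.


Plotkin bound M ≤ 4; given |C| = 8 > bound (violated).

Check applicability: 2d = 34, n = 27.
2d − n = 7 > 0, so Plotkin applies.
Compute d/(2d−n) = 17/7 ≈ 2.4286.
⌊d/(2d−n)⌋ = 2.
Plotkin bound: M ≤ 2·2 = 4.
Given |C| = 8, check: VIOLATED.
This |C| is above the Plotkin bound, so no binary code with n = 27, d = 17 and 8 codewords exists.


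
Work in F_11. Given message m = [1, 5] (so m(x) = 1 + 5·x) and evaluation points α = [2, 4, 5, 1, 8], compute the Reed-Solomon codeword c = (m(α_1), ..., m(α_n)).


c = [0, 10, 4, 6, 8]

Message polynomial: m(x) = 1 + 5·x (mod 11).
For each evaluation point α_i, compute m(α_i) mod 11:
  α_1 = 2: Horner steps 5 → 0, so m(2) = 0.
  α_2 = 4: Horner steps 5 → 10, so m(4) = 10.
  α_3 = 5: Horner steps 5 → 4, so m(5) = 4.
  α_4 = 1: Horner steps 5 → 6, so m(1) = 6.
  α_5 = 8: Horner steps 5 → 8, so m(8) = 8.
Codeword c = [0, 10, 4, 6, 8] ∈ F_11^5.


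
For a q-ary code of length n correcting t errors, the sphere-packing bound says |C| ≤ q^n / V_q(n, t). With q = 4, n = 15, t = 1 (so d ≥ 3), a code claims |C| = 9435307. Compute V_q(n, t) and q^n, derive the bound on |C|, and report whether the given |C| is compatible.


V_q(n, t) = 46, q^n = 1073741824, Hamming bound = 23342213, |C| = 9435307 ≤ bound (satisfied).

Step 1: Compute V_q(n, t) = Σ_{j=0}^1 C(n, j) (q−1)^j.
  j = 0: C(15,0)·(3)^0 = 1·1 = 1.
  j = 1: C(15,1)·(3)^1 = 15·3 = 45.
  V_q(n, t) = 1 + 45 = 46.
Step 2: q^n = 4^15 = 1073741824.
Step 3: Hamming bound ⌊q^n / V_q(n,t)⌋ = ⌊1073741824/46⌋ = 23342213.
Step 4: Compare |C| = 9435307 to 23342213: satisfied.
The claimed |C| lies below the Hamming bound.


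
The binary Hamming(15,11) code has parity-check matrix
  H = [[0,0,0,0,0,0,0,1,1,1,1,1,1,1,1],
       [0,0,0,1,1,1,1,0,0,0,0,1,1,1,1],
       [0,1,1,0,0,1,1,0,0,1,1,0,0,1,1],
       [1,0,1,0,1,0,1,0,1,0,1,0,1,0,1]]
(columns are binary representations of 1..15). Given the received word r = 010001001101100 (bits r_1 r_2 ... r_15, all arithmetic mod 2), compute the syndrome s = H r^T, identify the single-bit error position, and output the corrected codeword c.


s = (0, 1, 1, 0)^T, error position = 6, corrected codeword c = 010000001101100

Compute s = H r^T mod 2 one row at a time:
  s_1 = 0 + 1 + 1 + 0 + 1 + 1 + 0 + 0 = 4 ≡ 0 (mod 2).
  s_2 = 0 + 0 + 1 + 0 + 1 + 1 + 0 + 0 = 3 ≡ 1 (mod 2).
  s_3 = 1 + 0 + 1 + 0 + 1 + 0 + 0 + 0 = 3 ≡ 1 (mod 2).
  s_4 = 0 + 0 + 0 + 0 + 1 + 0 + 1 + 0 = 2 ≡ 0 (mod 2).
s = (0, 1, 1, 0)^T — this equals column 6 of H (binary 0110), so error is at position 6.
Correct: flip bit 6 of r = 010001001101100 to get c = 010000001101100.


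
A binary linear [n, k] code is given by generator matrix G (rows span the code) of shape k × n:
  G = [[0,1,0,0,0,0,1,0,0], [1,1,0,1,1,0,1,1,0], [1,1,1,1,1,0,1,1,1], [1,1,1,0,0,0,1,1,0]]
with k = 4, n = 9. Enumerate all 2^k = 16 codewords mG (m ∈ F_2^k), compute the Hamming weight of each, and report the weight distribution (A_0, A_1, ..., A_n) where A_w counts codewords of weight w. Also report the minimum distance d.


Weight distribution: A_0 = 1, A_2 = 2, A_3 = 4, A_4 = 2, A_5 = 4, A_6 = 2, A_8 = 1. Minimum distance d = 2.

Enumerate all 2^4 = 16 messages m ∈ F_2^4.
For each, compute codeword c = mG in F_2^9, then tally its weight.
  m = 0000 → c = 000000000, weight = 0.
  m = 1000 → c = 010000100, weight = 2.
  m = 0100 → c = 110110110, weight = 6.
  m = 1100 → c = 100110010, weight = 4.
  m = 0010 → c = 111110111, weight = 8.
  m = 1010 → c = 101110011, weight = 6.
  m = 0110 → c = 001000001, weight = 2.
  m = 1110 → c = 011000101, weight = 4.
  m = 0001 → c = 111000110, weight = 5.
  m = 1001 → c = 101000010, weight = 3.
  m = 0101 → c = 001110000, weight = 3.
  m = 1101 → c = 011110100, weight = 5.
  m = 0011 → c = 000110001, weight = 3.
  m = 1011 → c = 010110101, weight = 5.
  m = 0111 → c = 110000111, weight = 5.
  m = 1111 → c = 100000011, weight = 3.
Tally weights:
  weight 0: 1 codewords.
  weight 2: 2 codewords.
  weight 3: 4 codewords.
  weight 4: 2 codewords.
  weight 5: 4 codewords.
  weight 6: 2 codewords.
  weight 8: 1 codewords.
Minimum distance d = smallest w > 0 with A_w > 0 = 2.
Sanity: Σ A_w = 16 = 2^4 = 16 ✓.


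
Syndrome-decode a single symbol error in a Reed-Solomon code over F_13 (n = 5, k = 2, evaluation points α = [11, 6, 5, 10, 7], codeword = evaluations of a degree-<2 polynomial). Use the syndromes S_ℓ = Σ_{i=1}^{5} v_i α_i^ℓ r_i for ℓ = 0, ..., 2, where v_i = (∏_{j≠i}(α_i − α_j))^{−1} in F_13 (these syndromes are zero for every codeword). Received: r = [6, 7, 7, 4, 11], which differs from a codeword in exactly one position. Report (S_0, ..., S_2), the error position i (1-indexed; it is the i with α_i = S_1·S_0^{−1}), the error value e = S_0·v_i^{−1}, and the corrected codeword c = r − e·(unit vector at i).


S = (4, 11, 1), error at position 2, error magnitude e = 11, c = [6, 9, 7, 4, 11].

Step 1: column multipliers v_i = (∏_{j≠i}(α_i − α_j))^{−1} mod 13.
  i = 1 (α = 11): (11−6)(11−5)(11−10)(11−7) = 5·6·1·4 = 120 ≡ 3, so v_1 = 3^{−1} = 9 (mod 13).
  i = 2 (α = 6): (6−11)(6−5)(6−10)(6−7) = (−5)·1·(−4)·(−1) = −20 ≡ 6, so v_2 = 6^{−1} = 11 (mod 13).
  i = 3 (α = 5): (5−11)(5−6)(5−10)(5−7) = (−6)·(−1)·(−5)·(−2) = 60 ≡ 8, so v_3 = 8^{−1} = 5 (mod 13).
  i = 4 (α = 10): (10−11)(10−6)(10−5)(10−7) = (−1)·4·5·3 = −60 ≡ 5, so v_4 = 5^{−1} = 8 (mod 13).
  i = 5 (α = 7): (7−11)(7−6)(7−5)(7−10) = (−4)·1·2·(−3) = 24 ≡ 11, so v_5 = 11^{−1} = 6 (mod 13).
  v = [9, 11, 5, 8, 6].
Step 2: syndromes of r = [6, 7, 7, 4, 11] (all sums mod 13).
  S_0 = Σ v_i r_i = 9·6 + 11·7 + 5·7 + 8·4 + 6·11 = 264 ≡ 4.
  S_1 = Σ v_i α_i r_i = 9·11·6 + 11·6·7 + 5·5·7 + 8·10·4 + 6·7·11 = 2013 ≡ 11.
  α_i^2 mod 13 = [4, 10, 12, 9, 10].
  S_2 = Σ v_i α_i^2 r_i = 9·4·6 + 11·10·7 + 5·12·7 + 8·9·4 + 6·10·11 = 2354 ≡ 1.
  S = (4, 11, 1) ≠ 0, so r is not a codeword (an error is present).
Step 3: locate the error. For a single error e at position i, S_ℓ = v_i·e·α_i^ℓ, so α_err = S_1/S_0.
  S_0^{−1} = 4^{−1} = 10 (mod 13), so α_err = 11·10 = 110 ≡ 6 = α_2. Error position i = 2.
  Consistency check: S_2/S_1 = 1·6 = 6 ≡ 6 = α_err ✓ (single-error assumption holds).
Step 4: error magnitude e = S_0/v_2 = S_0·∏_{j≠2}(α_2 − α_j) = 4·6 = 24 ≡ 11 (mod 13).
Step 5: correct position 2: c_2 = r_2 − e = 7 − 11 ≡ 9 (mod 13). Hence c = [6, 9, 7, 4, 11].
  Check: interpolating c through the α_i gives m(x) = 10 + 2·x (degree < 2) with m(α_i) = c_i for every i, so c is indeed a codeword.


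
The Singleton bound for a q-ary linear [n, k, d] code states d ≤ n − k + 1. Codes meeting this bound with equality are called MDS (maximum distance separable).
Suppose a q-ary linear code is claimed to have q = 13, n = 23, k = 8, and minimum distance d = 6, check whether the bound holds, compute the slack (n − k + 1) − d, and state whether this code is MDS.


Singleton RHS = n − k + 1 = 16, slack = 10, bound satisfied, not MDS.

Singleton bound: d ≤ n − k + 1.
Here n = 23, k = 8, so n − k + 1 = 16.
Given d = 6, check d ≤ 16: YES.
Slack = (n − k + 1) − d = 10.
The code is NOT MDS (slack = 10 > 0).
Description: the claimed parameters are [23, 8, 6]_13; such a code would be non-MDS.


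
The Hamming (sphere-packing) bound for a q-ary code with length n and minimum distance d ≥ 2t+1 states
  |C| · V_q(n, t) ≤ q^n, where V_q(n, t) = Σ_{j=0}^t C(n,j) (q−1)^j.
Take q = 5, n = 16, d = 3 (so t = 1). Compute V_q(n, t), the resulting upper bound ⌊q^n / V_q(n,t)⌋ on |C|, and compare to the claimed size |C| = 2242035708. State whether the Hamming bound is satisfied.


V_q(n, t) = 65, q^n = 152587890625, Hamming bound = 2347506009, |C| = 2242035708 ≤ bound (satisfied).

Step 1: Compute V_q(n, t) = Σ_{j=0}^1 C(n, j) (q−1)^j.
  j = 0: C(16,0)·(4)^0 = 1·1 = 1.
  j = 1: C(16,1)·(4)^1 = 16·4 = 64.
  V_q(n, t) = 1 + 64 = 65.
Step 2: q^n = 5^16 = 152587890625.
Step 3: Hamming bound ⌊q^n / V_q(n,t)⌋ = ⌊152587890625/65⌋ = 2347506009.
Step 4: Compare |C| = 2242035708 to 2347506009: satisfied.
The claimed |C| lies below the Hamming bound.


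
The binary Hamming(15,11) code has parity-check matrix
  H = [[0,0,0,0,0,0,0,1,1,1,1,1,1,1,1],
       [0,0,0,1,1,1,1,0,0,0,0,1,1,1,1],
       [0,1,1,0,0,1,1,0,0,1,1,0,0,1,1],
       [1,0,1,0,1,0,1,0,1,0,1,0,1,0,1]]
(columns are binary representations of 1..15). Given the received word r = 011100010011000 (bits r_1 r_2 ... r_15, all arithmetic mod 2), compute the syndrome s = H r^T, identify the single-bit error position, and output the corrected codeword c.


s = (1, 0, 1, 0)^T, error position = 10, corrected codeword c = 011100010111000

Compute s = H r^T mod 2 one row at a time:
  s_1 = 1 + 0 + 0 + 1 + 1 + 0 + 0 + 0 = 3 ≡ 1 (mod 2).
  s_2 = 1 + 0 + 0 + 0 + 1 + 0 + 0 + 0 = 2 ≡ 0 (mod 2).
  s_3 = 1 + 1 + 0 + 0 + 0 + 1 + 0 + 0 = 3 ≡ 1 (mod 2).
  s_4 = 0 + 1 + 0 + 0 + 0 + 1 + 0 + 0 = 2 ≡ 0 (mod 2).
s = (1, 0, 1, 0)^T — this equals column 10 of H (binary 1010), so error is at position 10.
Correct: flip bit 10 of r = 011100010011000 to get c = 011100010111000.


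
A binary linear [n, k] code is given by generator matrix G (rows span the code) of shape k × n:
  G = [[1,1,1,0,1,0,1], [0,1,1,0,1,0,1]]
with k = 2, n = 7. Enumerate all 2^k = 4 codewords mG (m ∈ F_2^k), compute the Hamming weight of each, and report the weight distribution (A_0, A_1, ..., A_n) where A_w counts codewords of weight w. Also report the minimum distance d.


Weight distribution: A_0 = 1, A_1 = 1, A_4 = 1, A_5 = 1. Minimum distance d = 1.

Enumerate all 2^2 = 4 messages m ∈ F_2^2.
For each, compute codeword c = mG in F_2^7, then tally its weight.
  m = 00 → c = 0000000, weight = 0.
  m = 10 → c = 1110101, weight = 5.
  m = 01 → c = 0110101, weight = 4.
  m = 11 → c = 1000000, weight = 1.
Tally weights:
  weight 0: 1 codewords.
  weight 1: 1 codewords.
  weight 4: 1 codewords.
  weight 5: 1 codewords.
Minimum distance d = smallest w > 0 with A_w > 0 = 1.
Sanity: Σ A_w = 4 = 2^2 = 4 ✓.


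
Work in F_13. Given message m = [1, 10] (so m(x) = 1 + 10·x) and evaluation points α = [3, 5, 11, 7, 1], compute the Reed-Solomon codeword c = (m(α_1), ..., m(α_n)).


c = [5, 12, 7, 6, 11]

Message polynomial: m(x) = 1 + 10·x (mod 13).
For each evaluation point α_i, compute m(α_i) mod 13:
  α_1 = 3: Horner steps 10 → 5, so m(3) = 5.
  α_2 = 5: Horner steps 10 → 12, so m(5) = 12.
  α_3 = 11: Horner steps 10 → 7, so m(11) = 7.
  α_4 = 7: Horner steps 10 → 6, so m(7) = 6.
  α_5 = 1: Horner steps 10 → 11, so m(1) = 11.
Codeword c = [5, 12, 7, 6, 11] ∈ F_13^5.


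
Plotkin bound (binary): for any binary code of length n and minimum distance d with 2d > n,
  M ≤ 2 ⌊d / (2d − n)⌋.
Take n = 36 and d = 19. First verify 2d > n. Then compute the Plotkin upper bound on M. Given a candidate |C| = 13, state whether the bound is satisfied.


Plotkin bound M ≤ 18; given |C| = 13 ≤ bound (satisfied).

Check applicability: 2d = 38, n = 36.
2d − n = 2 > 0, so Plotkin applies.
Compute d/(2d−n) = 19/2 ≈ 9.5000.
⌊d/(2d−n)⌋ = 9.
Plotkin bound: M ≤ 2·9 = 18.
Given |C| = 13, check: satisfied.
This |C| is below the Plotkin bound.


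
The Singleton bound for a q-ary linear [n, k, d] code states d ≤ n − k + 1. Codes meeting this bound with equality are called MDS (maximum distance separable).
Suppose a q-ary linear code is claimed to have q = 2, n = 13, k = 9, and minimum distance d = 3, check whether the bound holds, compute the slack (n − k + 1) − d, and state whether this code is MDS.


Singleton RHS = n − k + 1 = 5, slack = 2, bound satisfied, not MDS.

Singleton bound: d ≤ n − k + 1.
Here n = 13, k = 9, so n − k + 1 = 5.
Given d = 3, check d ≤ 5: YES.
Slack = (n − k + 1) − d = 2.
The code is NOT MDS (slack = 2 > 0).
Description: the claimed parameters are [13, 9, 3]_2; such a code would be non-MDS.


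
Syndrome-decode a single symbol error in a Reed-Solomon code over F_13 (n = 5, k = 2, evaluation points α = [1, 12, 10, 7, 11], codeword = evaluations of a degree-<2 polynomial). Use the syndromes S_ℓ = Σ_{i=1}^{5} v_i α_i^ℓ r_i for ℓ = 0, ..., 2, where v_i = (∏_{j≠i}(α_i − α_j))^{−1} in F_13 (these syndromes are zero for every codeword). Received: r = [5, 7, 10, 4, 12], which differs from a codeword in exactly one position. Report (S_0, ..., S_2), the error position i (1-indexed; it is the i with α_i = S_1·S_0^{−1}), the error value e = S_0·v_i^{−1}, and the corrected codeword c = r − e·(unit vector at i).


S = (1, 12, 1), error at position 2, error magnitude e = 6, c = [5, 1, 10, 4, 12].

Step 1: column multipliers v_i = (∏_{j≠i}(α_i − α_j))^{−1} mod 13.
  i = 1 (α = 1): (1−12)(1−10)(1−7)(1−11) = (−11)·(−9)·(−6)·(−10) = 5940 ≡ 12, so v_1 = 12^{−1} = 12 (mod 13).
  i = 2 (α = 12): (12−1)(12−10)(12−7)(12−11) = 11·2·5·1 = 110 ≡ 6, so v_2 = 6^{−1} = 11 (mod 13).
  i = 3 (α = 10): (10−1)(10−12)(10−7)(10−11) = 9·(−2)·3·(−1) = 54 ≡ 2, so v_3 = 2^{−1} = 7 (mod 13).
  i = 4 (α = 7): (7−1)(7−12)(7−10)(7−11) = 6·(−5)·(−3)·(−4) = −360 ≡ 4, so v_4 = 4^{−1} = 10 (mod 13).
  i = 5 (α = 11): (11−1)(11−12)(11−10)(11−7) = 10·(−1)·1·4 = −40 ≡ 12, so v_5 = 12^{−1} = 12 (mod 13).
  v = [12, 11, 7, 10, 12].
Step 2: syndromes of r = [5, 7, 10, 4, 12] (all sums mod 13).
  S_0 = Σ v_i r_i = 12·5 + 11·7 + 7·10 + 10·4 + 12·12 = 391 ≡ 1.
  S_1 = Σ v_i α_i r_i = 12·1·5 + 11·12·7 + 7·10·10 + 10·7·4 + 12·11·12 = 3548 ≡ 12.
  α_i^2 mod 13 = [1, 1, 9, 10, 4].
  S_2 = Σ v_i α_i^2 r_i = 12·1·5 + 11·1·7 + 7·9·10 + 10·10·4 + 12·4·12 = 1743 ≡ 1.
  S = (1, 12, 1) ≠ 0, so r is not a codeword (an error is present).
Step 3: locate the error. For a single error e at position i, S_ℓ = v_i·e·α_i^ℓ, so α_err = S_1/S_0.
  S_0^{−1} = 1^{−1} = 1 (mod 13), so α_err = 12·1 = 12 ≡ 12 = α_2. Error position i = 2.
  Consistency check: S_2/S_1 = 1·12 = 12 ≡ 12 = α_err ✓ (single-error assumption holds).
Step 4: error magnitude e = S_0/v_2 = S_0·∏_{j≠2}(α_2 − α_j) = 1·6 = 6 ≡ 6 (mod 13).
Step 5: correct position 2: c_2 = r_2 − e = 7 − 6 ≡ 1 (mod 13). Hence c = [5, 1, 10, 4, 12].
  Check: interpolating c through the α_i gives m(x) = 3 + 2·x (degree < 2) with m(α_i) = c_i for every i, so c is indeed a codeword.


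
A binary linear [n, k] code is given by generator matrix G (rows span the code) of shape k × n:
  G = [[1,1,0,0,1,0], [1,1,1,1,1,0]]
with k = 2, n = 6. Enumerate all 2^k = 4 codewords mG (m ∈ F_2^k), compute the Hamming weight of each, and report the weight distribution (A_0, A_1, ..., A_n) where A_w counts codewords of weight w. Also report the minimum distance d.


Weight distribution: A_0 = 1, A_2 = 1, A_3 = 1, A_5 = 1. Minimum distance d = 2.

Enumerate all 2^2 = 4 messages m ∈ F_2^2.
For each, compute codeword c = mG in F_2^6, then tally its weight.
  m = 00 → c = 000000, weight = 0.
  m = 10 → c = 110010, weight = 3.
  m = 01 → c = 111110, weight = 5.
  m = 11 → c = 001100, weight = 2.
Tally weights:
  weight 0: 1 codewords.
  weight 2: 1 codewords.
  weight 3: 1 codewords.
  weight 5: 1 codewords.
Minimum distance d = smallest w > 0 with A_w > 0 = 2.
Sanity: Σ A_w = 4 = 2^2 = 4 ✓.


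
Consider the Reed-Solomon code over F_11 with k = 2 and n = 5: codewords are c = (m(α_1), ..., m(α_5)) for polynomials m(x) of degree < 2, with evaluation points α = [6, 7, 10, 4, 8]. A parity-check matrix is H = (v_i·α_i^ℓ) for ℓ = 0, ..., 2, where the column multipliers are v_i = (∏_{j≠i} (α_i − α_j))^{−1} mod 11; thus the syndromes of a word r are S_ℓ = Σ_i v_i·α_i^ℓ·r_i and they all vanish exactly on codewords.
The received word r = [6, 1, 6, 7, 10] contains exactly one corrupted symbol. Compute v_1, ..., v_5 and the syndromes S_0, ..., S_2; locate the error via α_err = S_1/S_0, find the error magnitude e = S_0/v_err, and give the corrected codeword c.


S = (6, 3, 7), error at position 1, error magnitude e = 3, c = [3, 1, 6, 7, 10].

Step 1: column multipliers v_i = (∏_{j≠i}(α_i − α_j))^{−1} mod 11.
  i = 1 (α = 6): (6−7)(6−10)(6−4)(6−8) = (−1)·(−4)·2·(−2) = −16 ≡ 6, so v_1 = 6^{−1} = 2 (mod 11).
  i = 2 (α = 7): (7−6)(7−10)(7−4)(7−8) = 1·(−3)·3·(−1) = 9 ≡ 9, so v_2 = 9^{−1} = 5 (mod 11).
  i = 3 (α = 10): (10−6)(10−7)(10−4)(10−8) = 4·3·6·2 = 144 ≡ 1, so v_3 = 1^{−1} = 1 (mod 11).
  i = 4 (α = 4): (4−6)(4−7)(4−10)(4−8) = (−2)·(−3)·(−6)·(−4) = 144 ≡ 1, so v_4 = 1^{−1} = 1 (mod 11).
  i = 5 (α = 8): (8−6)(8−7)(8−10)(8−4) = 2·1·(−2)·4 = −16 ≡ 6, so v_5 = 6^{−1} = 2 (mod 11).
  v = [2, 5, 1, 1, 2].
Step 2: syndromes of r = [6, 1, 6, 7, 10] (all sums mod 11).
  S_0 = Σ v_i r_i = 2·6 + 5·1 + 1·6 + 1·7 + 2·10 = 50 ≡ 6.
  S_1 = Σ v_i α_i r_i = 2·6·6 + 5·7·1 + 1·10·6 + 1·4·7 + 2·8·10 = 355 ≡ 3.
  α_i^2 mod 11 = [3, 5, 1, 5, 9].
  S_2 = Σ v_i α_i^2 r_i = 2·3·6 + 5·5·1 + 1·1·6 + 1·5·7 + 2·9·10 = 282 ≡ 7.
  S = (6, 3, 7) ≠ 0, so r is not a codeword (an error is present).
Step 3: locate the error. For a single error e at position i, S_ℓ = v_i·e·α_i^ℓ, so α_err = S_1/S_0.
  S_0^{−1} = 6^{−1} = 2 (mod 11), so α_err = 3·2 = 6 ≡ 6 = α_1. Error position i = 1.
  Consistency check: S_2/S_1 = 7·4 = 28 ≡ 6 = α_err ✓ (single-error assumption holds).
Step 4: error magnitude e = S_0/v_1 = S_0·∏_{j≠1}(α_1 − α_j) = 6·6 = 36 ≡ 3 (mod 11).
Step 5: correct position 1: c_1 = r_1 − e = 6 − 3 ≡ 3 (mod 11). Hence c = [3, 1, 6, 7, 10].
  Check: interpolating c through the α_i gives m(x) = 4 + 9·x (degree < 2) with m(α_i) = c_i for every i, so c is indeed a codeword.


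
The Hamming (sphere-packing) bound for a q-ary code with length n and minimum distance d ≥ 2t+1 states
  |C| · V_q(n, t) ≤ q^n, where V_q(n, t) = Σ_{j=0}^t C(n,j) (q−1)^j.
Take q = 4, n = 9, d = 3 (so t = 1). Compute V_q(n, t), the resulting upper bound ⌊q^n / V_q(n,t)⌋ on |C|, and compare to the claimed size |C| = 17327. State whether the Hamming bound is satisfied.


V_q(n, t) = 28, q^n = 262144, Hamming bound = 9362, |C| = 17327 > bound (violated).

Step 1: Compute V_q(n, t) = Σ_{j=0}^1 C(n, j) (q−1)^j.
  j = 0: C(9,0)·(3)^0 = 1·1 = 1.
  j = 1: C(9,1)·(3)^1 = 9·3 = 27.
  V_q(n, t) = 1 + 27 = 28.
Step 2: q^n = 4^9 = 262144.
Step 3: Hamming bound ⌊q^n / V_q(n,t)⌋ = ⌊262144/28⌋ = 9362.
Step 4: Compare |C| = 17327 to 9362: violated.
The claimed |C| lies above the Hamming bound, so no 4-ary code of length 9 with d ≥ 3 can have 17327 codewords.


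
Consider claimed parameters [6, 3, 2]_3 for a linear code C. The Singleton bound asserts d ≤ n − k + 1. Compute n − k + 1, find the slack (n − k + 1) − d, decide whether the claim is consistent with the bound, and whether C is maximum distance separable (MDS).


Singleton RHS = n − k + 1 = 4, slack = 2, bound satisfied, not MDS.

Singleton bound: d ≤ n − k + 1.
Here n = 6, k = 3, so n − k + 1 = 4.
Given d = 2, check d ≤ 4: YES.
Slack = (n − k + 1) − d = 2.
The code is NOT MDS (slack = 2 > 0).
Description: the claimed parameters are [6, 3, 2]_3; such a code would be non-MDS.
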